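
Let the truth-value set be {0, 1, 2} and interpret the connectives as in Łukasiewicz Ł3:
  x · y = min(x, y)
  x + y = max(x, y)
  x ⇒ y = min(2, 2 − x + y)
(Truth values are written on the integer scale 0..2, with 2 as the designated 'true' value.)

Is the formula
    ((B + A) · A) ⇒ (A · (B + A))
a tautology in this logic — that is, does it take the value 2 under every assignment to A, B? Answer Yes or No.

Yes

A = 0, B = 0 ↦ 2
A = 0, B = 1 ↦ 2
A = 0, B = 2 ↦ 2
A = 1, B = 0 ↦ 2
A = 1, B = 1 ↦ 2
A = 1, B = 2 ↦ 2
A = 2, B = 0 ↦ 2
A = 2, B = 1 ↦ 2
A = 2, B = 2 ↦ 2
Every assignment gives a value ≥ 2.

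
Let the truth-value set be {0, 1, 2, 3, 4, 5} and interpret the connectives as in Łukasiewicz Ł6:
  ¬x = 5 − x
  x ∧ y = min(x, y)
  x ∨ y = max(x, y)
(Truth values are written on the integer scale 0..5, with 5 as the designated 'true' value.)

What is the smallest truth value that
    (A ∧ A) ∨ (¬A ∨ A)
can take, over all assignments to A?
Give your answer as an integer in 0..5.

Take A = 2:
A ∧ A = 2 ∧ 2 = 2
¬A = ¬2 = 3
¬A ∨ A = 3 ∨ 2 = 3
(A ∧ A) ∨ (¬A ∨ A) = 2 ∨ 3 = 3
No assignment yields a value below 3, so this is the minimum.

3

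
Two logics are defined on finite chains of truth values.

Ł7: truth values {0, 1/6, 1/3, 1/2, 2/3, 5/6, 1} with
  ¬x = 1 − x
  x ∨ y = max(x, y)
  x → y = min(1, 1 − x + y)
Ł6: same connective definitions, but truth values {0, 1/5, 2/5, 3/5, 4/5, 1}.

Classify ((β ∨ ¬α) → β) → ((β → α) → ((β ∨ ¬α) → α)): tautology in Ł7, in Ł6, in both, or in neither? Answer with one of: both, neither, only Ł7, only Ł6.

In Ł7: every assignment gives 1 — tautology.
In Ł6: every assignment gives 1 — tautology.

both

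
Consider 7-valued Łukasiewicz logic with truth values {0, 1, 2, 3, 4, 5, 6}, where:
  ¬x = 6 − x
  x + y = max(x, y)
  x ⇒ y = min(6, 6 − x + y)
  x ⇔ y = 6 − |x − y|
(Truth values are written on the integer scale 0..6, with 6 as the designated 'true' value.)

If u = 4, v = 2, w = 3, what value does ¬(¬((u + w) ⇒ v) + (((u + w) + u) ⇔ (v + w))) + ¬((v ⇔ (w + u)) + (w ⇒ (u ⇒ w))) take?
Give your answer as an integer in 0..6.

1

u + w = 4 + 3 = 4
(u + w) ⇒ v = 4 ⇒ 2 = 4
¬((u + w) ⇒ v) = ¬4 = 2
u + w = 4 + 3 = 4
(u + w) + u = 4 + 4 = 4
v + w = 2 + 3 = 3
((u + w) + u) ⇔ (v + w) = 4 ⇔ 3 = 5
¬((u + w) ⇒ v) + (((u + w) + u) ⇔ (v + w)) = 2 + 5 = 5
¬(¬((u + w) ⇒ v) + (((u + w) + u) ⇔ (v + w))) = ¬5 = 1
w + u = 3 + 4 = 4
v ⇔ (w + u) = 2 ⇔ 4 = 4
u ⇒ w = 4 ⇒ 3 = 5
w ⇒ (u ⇒ w) = 3 ⇒ 5 = 6
(v ⇔ (w + u)) + (w ⇒ (u ⇒ w)) = 4 + 6 = 6
¬((v ⇔ (w + u)) + (w ⇒ (u ⇒ w))) = ¬6 = 0
¬(¬((u + w) ⇒ v) + (((u + w) + u) ⇔ (v + w))) + ¬((v ⇔ (w + u)) + (w ⇒ (u ⇒ w))) = 1 + 0 = 1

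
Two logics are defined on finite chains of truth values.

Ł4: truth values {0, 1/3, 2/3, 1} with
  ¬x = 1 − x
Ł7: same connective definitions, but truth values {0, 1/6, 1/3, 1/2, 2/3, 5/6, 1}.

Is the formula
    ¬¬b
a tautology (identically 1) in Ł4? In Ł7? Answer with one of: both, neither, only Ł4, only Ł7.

neither

In Ł4: at b = 0 the value is 0 — not a tautology.
In Ł7: at b = 0 the value is 0 — not a tautology.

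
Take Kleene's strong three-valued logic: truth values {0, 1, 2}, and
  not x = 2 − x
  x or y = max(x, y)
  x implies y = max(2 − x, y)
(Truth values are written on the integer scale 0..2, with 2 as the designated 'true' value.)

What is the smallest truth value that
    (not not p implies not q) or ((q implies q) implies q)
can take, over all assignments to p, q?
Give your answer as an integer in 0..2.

1

Take p = 1, q = 1:
not p = not 1 = 1
not not p = not 1 = 1
not q = not 1 = 1
not not p implies not q = 1 implies 1 = 1
q implies q = 1 implies 1 = 1
(q implies q) implies q = 1 implies 1 = 1
(not not p implies not q) or ((q implies q) implies q) = 1 or 1 = 1
No assignment yields a value below 1, so this is the minimum.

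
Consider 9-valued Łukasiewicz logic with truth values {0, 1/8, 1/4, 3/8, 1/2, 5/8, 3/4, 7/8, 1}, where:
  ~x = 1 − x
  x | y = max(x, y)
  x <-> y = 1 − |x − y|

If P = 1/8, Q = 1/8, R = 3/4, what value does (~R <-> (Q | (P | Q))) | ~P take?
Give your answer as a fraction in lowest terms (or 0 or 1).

~R = ~3/4 = 1/4
P | Q = 1/8 | 1/8 = 1/8
Q | (P | Q) = 1/8 | 1/8 = 1/8
~R <-> (Q | (P | Q)) = 1/4 <-> 1/8 = 7/8
~P = ~1/8 = 7/8
(~R <-> (Q | (P | Q))) | ~P = 7/8 | 7/8 = 7/8

7/8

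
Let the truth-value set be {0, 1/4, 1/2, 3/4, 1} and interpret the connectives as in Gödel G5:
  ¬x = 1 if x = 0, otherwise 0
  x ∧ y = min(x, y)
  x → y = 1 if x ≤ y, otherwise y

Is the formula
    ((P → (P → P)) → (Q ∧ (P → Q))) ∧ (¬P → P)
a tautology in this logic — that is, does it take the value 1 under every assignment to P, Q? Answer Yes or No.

Counterexample: take P = 0, Q = 0.
P → P = 0 → 0 = 1
P → (P → P) = 0 → 1 = 1
P → Q = 0 → 0 = 1
Q ∧ (P → Q) = 0 ∧ 1 = 0
(P → (P → P)) → (Q ∧ (P → Q)) = 1 → 0 = 0
¬P = ¬0 = 1
¬P → P = 1 → 0 = 0
((P → (P → P)) → (Q ∧ (P → Q))) ∧ (¬P → P) = 0 ∧ 0 = 0
This gives 0 ≠ 1.

No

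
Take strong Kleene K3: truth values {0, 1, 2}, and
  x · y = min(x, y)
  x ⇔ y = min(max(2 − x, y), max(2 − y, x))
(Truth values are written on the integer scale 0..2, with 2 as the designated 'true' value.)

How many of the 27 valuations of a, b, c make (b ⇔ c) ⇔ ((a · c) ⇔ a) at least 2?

value 2: 4 assignments (counts)
value 1: 19 assignments
value 0: 4 assignments
So 4 of the 27 assignments meet the threshold.

4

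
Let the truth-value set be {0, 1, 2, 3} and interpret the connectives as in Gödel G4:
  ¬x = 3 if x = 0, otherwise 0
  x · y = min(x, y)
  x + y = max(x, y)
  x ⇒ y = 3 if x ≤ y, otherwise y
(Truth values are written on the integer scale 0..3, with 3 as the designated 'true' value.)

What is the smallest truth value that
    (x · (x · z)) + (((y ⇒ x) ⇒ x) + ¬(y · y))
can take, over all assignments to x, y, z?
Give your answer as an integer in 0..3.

Take x = 1, y = 1, z = 0:
x · z = 1 · 0 = 0
x · (x · z) = 1 · 0 = 0
y ⇒ x = 1 ⇒ 1 = 3
(y ⇒ x) ⇒ x = 3 ⇒ 1 = 1
y · y = 1 · 1 = 1
¬(y · y) = ¬1 = 0
((y ⇒ x) ⇒ x) + ¬(y · y) = 1 + 0 = 1
(x · (x · z)) + (((y ⇒ x) ⇒ x) + ¬(y · y)) = 0 + 1 = 1
No assignment yields a value below 1, so this is the minimum.

1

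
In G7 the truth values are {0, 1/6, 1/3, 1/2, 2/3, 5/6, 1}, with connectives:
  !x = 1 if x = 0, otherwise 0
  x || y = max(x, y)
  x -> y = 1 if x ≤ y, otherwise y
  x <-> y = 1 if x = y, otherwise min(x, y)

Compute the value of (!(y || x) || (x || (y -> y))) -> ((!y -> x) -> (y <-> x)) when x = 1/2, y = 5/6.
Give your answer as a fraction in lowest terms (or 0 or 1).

y || x = 5/6 || 1/2 = 5/6
!(y || x) = !5/6 = 0
y -> y = 5/6 -> 5/6 = 1
x || (y -> y) = 1/2 || 1 = 1
!(y || x) || (x || (y -> y)) = 0 || 1 = 1
!y = !5/6 = 0
!y -> x = 0 -> 1/2 = 1
y <-> x = 5/6 <-> 1/2 = 1/2
(!y -> x) -> (y <-> x) = 1 -> 1/2 = 1/2
(!(y || x) || (x || (y -> y))) -> ((!y -> x) -> (y <-> x)) = 1 -> 1/2 = 1/2

1/2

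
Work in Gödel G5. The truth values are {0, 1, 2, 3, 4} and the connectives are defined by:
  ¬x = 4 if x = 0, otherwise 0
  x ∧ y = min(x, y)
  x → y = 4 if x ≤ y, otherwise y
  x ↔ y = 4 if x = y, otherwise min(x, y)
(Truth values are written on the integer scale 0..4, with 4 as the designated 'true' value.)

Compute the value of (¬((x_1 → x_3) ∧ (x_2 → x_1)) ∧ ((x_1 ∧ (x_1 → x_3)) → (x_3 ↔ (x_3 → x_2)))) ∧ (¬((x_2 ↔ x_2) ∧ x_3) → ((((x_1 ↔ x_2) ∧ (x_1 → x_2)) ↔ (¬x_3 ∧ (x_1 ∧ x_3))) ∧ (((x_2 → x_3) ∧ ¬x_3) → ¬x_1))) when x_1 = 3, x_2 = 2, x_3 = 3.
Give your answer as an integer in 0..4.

x_1 → x_3 = 3 → 3 = 4
x_2 → x_1 = 2 → 3 = 4
(x_1 → x_3) ∧ (x_2 → x_1) = 4 ∧ 4 = 4
¬((x_1 → x_3) ∧ (x_2 → x_1)) = ¬4 = 0
x_1 → x_3 = 3 → 3 = 4
x_1 ∧ (x_1 → x_3) = 3 ∧ 4 = 3
x_3 → x_2 = 3 → 2 = 2
x_3 ↔ (x_3 → x_2) = 3 ↔ 2 = 2
(x_1 ∧ (x_1 → x_3)) → (x_3 ↔ (x_3 → x_2)) = 3 → 2 = 2
¬((x_1 → x_3) ∧ (x_2 → x_1)) ∧ ((x_1 ∧ (x_1 → x_3)) → (x_3 ↔ (x_3 → x_2))) = 0 ∧ 2 = 0
x_2 ↔ x_2 = 2 ↔ 2 = 4
(x_2 ↔ x_2) ∧ x_3 = 4 ∧ 3 = 3
¬((x_2 ↔ x_2) ∧ x_3) = ¬3 = 0
x_1 ↔ x_2 = 3 ↔ 2 = 2
x_1 → x_2 = 3 → 2 = 2
(x_1 ↔ x_2) ∧ (x_1 → x_2) = 2 ∧ 2 = 2
¬x_3 = ¬3 = 0
x_1 ∧ x_3 = 3 ∧ 3 = 3
¬x_3 ∧ (x_1 ∧ x_3) = 0 ∧ 3 = 0
((x_1 ↔ x_2) ∧ (x_1 → x_2)) ↔ (¬x_3 ∧ (x_1 ∧ x_3)) = 2 ↔ 0 = 0
x_2 → x_3 = 2 → 3 = 4
¬x_3 = ¬3 = 0
(x_2 → x_3) ∧ ¬x_3 = 4 ∧ 0 = 0
¬x_1 = ¬3 = 0
((x_2 → x_3) ∧ ¬x_3) → ¬x_1 = 0 → 0 = 4
(((x_1 ↔ x_2) ∧ (x_1 → x_2)) ↔ (¬x_3 ∧ (x_1 ∧ x_3))) ∧ (((x_2 → x_3) ∧ ¬x_3) → ¬x_1) = 0 ∧ 4 = 0
¬((x_2 ↔ x_2) ∧ x_3) → ((((x_1 ↔ x_2) ∧ (x_1 → x_2)) ↔ (¬x_3 ∧ (x_1 ∧ x_3))) ∧ (((x_2 → x_3) ∧ ¬x_3) → ¬x_1)) = 0 → 0 = 4
(¬((x_1 → x_3) ∧ (x_2 → x_1)) ∧ ((x_1 ∧ (x_1 → x_3)) → (x_3 ↔ (x_3 → x_2)))) ∧ (¬((x_2 ↔ x_2) ∧ x_3) → ((((x_1 ↔ x_2) ∧ (x_1 → x_2)) ↔ (¬x_3 ∧ (x_1 ∧ x_3))) ∧ (((x_2 → x_3) ∧ ¬x_3) → ¬x_1))) = 0 ∧ 4 = 0

0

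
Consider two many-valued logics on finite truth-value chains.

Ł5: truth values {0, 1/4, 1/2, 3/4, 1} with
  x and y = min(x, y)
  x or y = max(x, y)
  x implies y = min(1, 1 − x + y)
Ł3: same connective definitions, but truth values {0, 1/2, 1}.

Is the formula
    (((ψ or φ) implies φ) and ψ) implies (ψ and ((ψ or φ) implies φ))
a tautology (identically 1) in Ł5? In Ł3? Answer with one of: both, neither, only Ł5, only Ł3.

both

In Ł5: every assignment gives 1 — tautology.
In Ł3: every assignment gives 1 — tautology.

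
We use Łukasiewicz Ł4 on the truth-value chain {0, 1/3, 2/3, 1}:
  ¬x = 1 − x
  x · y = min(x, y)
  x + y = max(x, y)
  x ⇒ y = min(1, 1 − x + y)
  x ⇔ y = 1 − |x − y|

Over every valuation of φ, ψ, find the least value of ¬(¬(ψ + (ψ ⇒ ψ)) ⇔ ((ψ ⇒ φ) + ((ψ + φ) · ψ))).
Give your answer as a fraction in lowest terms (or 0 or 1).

2/3

Take φ = 0, ψ = 1/3:
ψ ⇒ ψ = 1/3 ⇒ 1/3 = 1
ψ + (ψ ⇒ ψ) = 1/3 + 1 = 1
¬(ψ + (ψ ⇒ ψ)) = ¬1 = 0
ψ ⇒ φ = 1/3 ⇒ 0 = 2/3
ψ + φ = 1/3 + 0 = 1/3
(ψ + φ) · ψ = 1/3 · 1/3 = 1/3
(ψ ⇒ φ) + ((ψ + φ) · ψ) = 2/3 + 1/3 = 2/3
¬(ψ + (ψ ⇒ ψ)) ⇔ ((ψ ⇒ φ) + ((ψ + φ) · ψ)) = 0 ⇔ 2/3 = 1/3
¬(¬(ψ + (ψ ⇒ ψ)) ⇔ ((ψ ⇒ φ) + ((ψ + φ) · ψ))) = ¬1/3 = 2/3
No assignment yields a value below 2/3, so this is the minimum.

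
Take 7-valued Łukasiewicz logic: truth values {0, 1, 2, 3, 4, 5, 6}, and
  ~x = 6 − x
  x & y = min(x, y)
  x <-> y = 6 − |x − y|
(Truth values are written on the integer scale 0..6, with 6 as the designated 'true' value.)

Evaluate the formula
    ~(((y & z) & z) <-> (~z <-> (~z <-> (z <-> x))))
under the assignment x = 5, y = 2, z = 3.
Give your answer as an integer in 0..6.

y & z = 2 & 3 = 2
(y & z) & z = 2 & 3 = 2
~z = ~3 = 3
~z = ~3 = 3
z <-> x = 3 <-> 5 = 4
~z <-> (z <-> x) = 3 <-> 4 = 5
~z <-> (~z <-> (z <-> x)) = 3 <-> 5 = 4
((y & z) & z) <-> (~z <-> (~z <-> (z <-> x))) = 2 <-> 4 = 4
~(((y & z) & z) <-> (~z <-> (~z <-> (z <-> x)))) = ~4 = 2

2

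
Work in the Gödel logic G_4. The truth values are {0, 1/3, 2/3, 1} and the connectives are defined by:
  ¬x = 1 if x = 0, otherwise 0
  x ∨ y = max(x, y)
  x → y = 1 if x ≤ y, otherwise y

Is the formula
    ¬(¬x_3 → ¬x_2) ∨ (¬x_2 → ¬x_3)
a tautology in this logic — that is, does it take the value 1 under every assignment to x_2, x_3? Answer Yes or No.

No

Counterexample: take x_2 = 0, x_3 = 1/3.
¬x_3 = ¬1/3 = 0
¬x_2 = ¬0 = 1
¬x_3 → ¬x_2 = 0 → 1 = 1
¬(¬x_3 → ¬x_2) = ¬1 = 0
¬x_2 → ¬x_3 = 1 → 0 = 0
¬(¬x_3 → ¬x_2) ∨ (¬x_2 → ¬x_3) = 0 ∨ 0 = 0
This gives 0 ≠ 1.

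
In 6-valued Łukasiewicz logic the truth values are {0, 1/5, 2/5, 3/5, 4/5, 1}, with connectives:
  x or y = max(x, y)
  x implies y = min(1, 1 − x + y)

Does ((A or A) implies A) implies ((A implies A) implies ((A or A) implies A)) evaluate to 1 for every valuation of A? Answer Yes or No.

A = 0 ↦ 1
A = 1/5 ↦ 1
A = 2/5 ↦ 1
A = 3/5 ↦ 1
A = 4/5 ↦ 1
A = 1 ↦ 1
Every assignment gives a value ≥ 1.

Yes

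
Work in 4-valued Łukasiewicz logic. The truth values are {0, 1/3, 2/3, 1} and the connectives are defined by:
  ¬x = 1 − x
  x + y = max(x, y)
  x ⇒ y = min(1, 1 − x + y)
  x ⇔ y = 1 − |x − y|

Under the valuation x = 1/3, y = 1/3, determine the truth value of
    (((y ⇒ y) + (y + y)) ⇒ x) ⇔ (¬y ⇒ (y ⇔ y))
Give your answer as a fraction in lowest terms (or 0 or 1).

y ⇒ y = 1/3 ⇒ 1/3 = 1
y + y = 1/3 + 1/3 = 1/3
(y ⇒ y) + (y + y) = 1 + 1/3 = 1
((y ⇒ y) + (y + y)) ⇒ x = 1 ⇒ 1/3 = 1/3
¬y = ¬1/3 = 2/3
y ⇔ y = 1/3 ⇔ 1/3 = 1
¬y ⇒ (y ⇔ y) = 2/3 ⇒ 1 = 1
(((y ⇒ y) + (y + y)) ⇒ x) ⇔ (¬y ⇒ (y ⇔ y)) = 1/3 ⇔ 1 = 1/3

1/3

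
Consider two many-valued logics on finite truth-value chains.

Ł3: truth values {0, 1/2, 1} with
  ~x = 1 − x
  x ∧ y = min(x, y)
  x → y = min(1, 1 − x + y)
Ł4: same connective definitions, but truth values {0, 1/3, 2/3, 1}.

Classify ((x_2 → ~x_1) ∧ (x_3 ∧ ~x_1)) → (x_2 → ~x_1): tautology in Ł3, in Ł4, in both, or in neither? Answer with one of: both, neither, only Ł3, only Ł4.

In Ł3: every assignment gives 1 — tautology.
In Ł4: every assignment gives 1 — tautology.

both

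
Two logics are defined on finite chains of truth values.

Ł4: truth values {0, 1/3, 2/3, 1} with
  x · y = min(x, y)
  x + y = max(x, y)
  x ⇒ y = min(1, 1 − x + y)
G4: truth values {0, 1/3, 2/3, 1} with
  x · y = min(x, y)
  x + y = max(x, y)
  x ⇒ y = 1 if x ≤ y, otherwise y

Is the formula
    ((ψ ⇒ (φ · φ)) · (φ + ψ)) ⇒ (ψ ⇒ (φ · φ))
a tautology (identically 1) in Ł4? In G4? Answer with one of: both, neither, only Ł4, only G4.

In Ł4: every assignment gives 1 — tautology.
In G4: every assignment gives 1 — tautology.

both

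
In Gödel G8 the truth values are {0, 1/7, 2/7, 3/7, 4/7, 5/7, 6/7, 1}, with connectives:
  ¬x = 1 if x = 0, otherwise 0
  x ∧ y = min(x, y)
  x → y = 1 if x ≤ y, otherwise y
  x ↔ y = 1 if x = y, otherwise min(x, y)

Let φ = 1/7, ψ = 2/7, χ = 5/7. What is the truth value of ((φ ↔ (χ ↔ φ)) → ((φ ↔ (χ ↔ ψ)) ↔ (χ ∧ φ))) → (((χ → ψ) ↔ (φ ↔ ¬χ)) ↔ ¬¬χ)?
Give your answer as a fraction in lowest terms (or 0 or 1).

0

χ ↔ φ = 5/7 ↔ 1/7 = 1/7
φ ↔ (χ ↔ φ) = 1/7 ↔ 1/7 = 1
χ ↔ ψ = 5/7 ↔ 2/7 = 2/7
φ ↔ (χ ↔ ψ) = 1/7 ↔ 2/7 = 1/7
χ ∧ φ = 5/7 ∧ 1/7 = 1/7
(φ ↔ (χ ↔ ψ)) ↔ (χ ∧ φ) = 1/7 ↔ 1/7 = 1
(φ ↔ (χ ↔ φ)) → ((φ ↔ (χ ↔ ψ)) ↔ (χ ∧ φ)) = 1 → 1 = 1
χ → ψ = 5/7 → 2/7 = 2/7
¬χ = ¬5/7 = 0
φ ↔ ¬χ = 1/7 ↔ 0 = 0
(χ → ψ) ↔ (φ ↔ ¬χ) = 2/7 ↔ 0 = 0
¬χ = ¬5/7 = 0
¬¬χ = ¬0 = 1
((χ → ψ) ↔ (φ ↔ ¬χ)) ↔ ¬¬χ = 0 ↔ 1 = 0
((φ ↔ (χ ↔ φ)) → ((φ ↔ (χ ↔ ψ)) ↔ (χ ∧ φ))) → (((χ → ψ) ↔ (φ ↔ ¬χ)) ↔ ¬¬χ) = 1 → 0 = 0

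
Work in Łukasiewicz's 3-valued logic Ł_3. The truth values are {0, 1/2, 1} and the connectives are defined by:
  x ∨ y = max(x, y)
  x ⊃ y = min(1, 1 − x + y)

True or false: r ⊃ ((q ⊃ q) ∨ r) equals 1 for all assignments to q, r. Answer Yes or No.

q = 0, r = 0 ↦ 1
q = 0, r = 1/2 ↦ 1
q = 0, r = 1 ↦ 1
q = 1/2, r = 0 ↦ 1
q = 1/2, r = 1/2 ↦ 1
q = 1/2, r = 1 ↦ 1
q = 1, r = 0 ↦ 1
q = 1, r = 1/2 ↦ 1
q = 1, r = 1 ↦ 1
Every assignment gives a value ≥ 1.

Yes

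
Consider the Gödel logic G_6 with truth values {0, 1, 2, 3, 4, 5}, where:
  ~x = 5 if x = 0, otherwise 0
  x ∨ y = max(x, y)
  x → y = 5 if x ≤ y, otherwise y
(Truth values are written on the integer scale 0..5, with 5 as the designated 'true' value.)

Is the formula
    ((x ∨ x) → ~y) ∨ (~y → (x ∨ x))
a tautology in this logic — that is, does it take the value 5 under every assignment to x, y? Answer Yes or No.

Yes

At x = 4, y = 5, for instance:
x ∨ x = 4 ∨ 4 = 4
~y = ~5 = 0
(x ∨ x) → ~y = 4 → 0 = 0
~y → (x ∨ x) = 0 → 4 = 5
((x ∨ x) → ~y) ∨ (~y → (x ∨ x)) = 0 ∨ 5 = 5
and checking the remaining 35 assignments likewise gives ≥ 5 in every case.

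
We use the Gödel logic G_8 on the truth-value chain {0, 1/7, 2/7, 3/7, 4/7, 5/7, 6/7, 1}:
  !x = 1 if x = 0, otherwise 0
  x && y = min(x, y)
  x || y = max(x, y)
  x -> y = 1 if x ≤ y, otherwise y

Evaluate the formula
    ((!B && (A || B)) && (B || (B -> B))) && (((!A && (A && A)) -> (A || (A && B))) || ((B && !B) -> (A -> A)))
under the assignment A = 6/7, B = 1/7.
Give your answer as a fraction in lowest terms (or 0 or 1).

0

!B = !1/7 = 0
A || B = 6/7 || 1/7 = 6/7
!B && (A || B) = 0 && 6/7 = 0
B -> B = 1/7 -> 1/7 = 1
B || (B -> B) = 1/7 || 1 = 1
(!B && (A || B)) && (B || (B -> B)) = 0 && 1 = 0
!A = !6/7 = 0
A && A = 6/7 && 6/7 = 6/7
!A && (A && A) = 0 && 6/7 = 0
A && B = 6/7 && 1/7 = 1/7
A || (A && B) = 6/7 || 1/7 = 6/7
(!A && (A && A)) -> (A || (A && B)) = 0 -> 6/7 = 1
!B = !1/7 = 0
B && !B = 1/7 && 0 = 0
A -> A = 6/7 -> 6/7 = 1
(B && !B) -> (A -> A) = 0 -> 1 = 1
((!A && (A && A)) -> (A || (A && B))) || ((B && !B) -> (A -> A)) = 1 || 1 = 1
((!B && (A || B)) && (B || (B -> B))) && (((!A && (A && A)) -> (A || (A && B))) || ((B && !B) -> (A -> A))) = 0 && 1 = 0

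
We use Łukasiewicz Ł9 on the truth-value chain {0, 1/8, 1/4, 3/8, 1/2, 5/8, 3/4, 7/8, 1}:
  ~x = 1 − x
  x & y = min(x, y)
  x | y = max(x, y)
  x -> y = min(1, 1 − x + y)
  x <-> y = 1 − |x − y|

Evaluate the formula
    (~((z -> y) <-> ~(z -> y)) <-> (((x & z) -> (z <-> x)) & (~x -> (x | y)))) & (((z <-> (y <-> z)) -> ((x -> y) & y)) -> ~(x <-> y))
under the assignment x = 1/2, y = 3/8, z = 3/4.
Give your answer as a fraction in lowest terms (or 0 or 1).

1/4

z -> y = 3/4 -> 3/8 = 5/8
z -> y = 3/4 -> 3/8 = 5/8
~(z -> y) = ~5/8 = 3/8
(z -> y) <-> ~(z -> y) = 5/8 <-> 3/8 = 3/4
~((z -> y) <-> ~(z -> y)) = ~3/4 = 1/4
x & z = 1/2 & 3/4 = 1/2
z <-> x = 3/4 <-> 1/2 = 3/4
(x & z) -> (z <-> x) = 1/2 -> 3/4 = 1
~x = ~1/2 = 1/2
x | y = 1/2 | 3/8 = 1/2
~x -> (x | y) = 1/2 -> 1/2 = 1
((x & z) -> (z <-> x)) & (~x -> (x | y)) = 1 & 1 = 1
~((z -> y) <-> ~(z -> y)) <-> (((x & z) -> (z <-> x)) & (~x -> (x | y))) = 1/4 <-> 1 = 1/4
y <-> z = 3/8 <-> 3/4 = 5/8
z <-> (y <-> z) = 3/4 <-> 5/8 = 7/8
x -> y = 1/2 -> 3/8 = 7/8
(x -> y) & y = 7/8 & 3/8 = 3/8
(z <-> (y <-> z)) -> ((x -> y) & y) = 7/8 -> 3/8 = 1/2
x <-> y = 1/2 <-> 3/8 = 7/8
~(x <-> y) = ~7/8 = 1/8
((z <-> (y <-> z)) -> ((x -> y) & y)) -> ~(x <-> y) = 1/2 -> 1/8 = 5/8
(~((z -> y) <-> ~(z -> y)) <-> (((x & z) -> (z <-> x)) & (~x -> (x | y)))) & (((z <-> (y <-> z)) -> ((x -> y) & y)) -> ~(x <-> y)) = 1/4 & 5/8 = 1/4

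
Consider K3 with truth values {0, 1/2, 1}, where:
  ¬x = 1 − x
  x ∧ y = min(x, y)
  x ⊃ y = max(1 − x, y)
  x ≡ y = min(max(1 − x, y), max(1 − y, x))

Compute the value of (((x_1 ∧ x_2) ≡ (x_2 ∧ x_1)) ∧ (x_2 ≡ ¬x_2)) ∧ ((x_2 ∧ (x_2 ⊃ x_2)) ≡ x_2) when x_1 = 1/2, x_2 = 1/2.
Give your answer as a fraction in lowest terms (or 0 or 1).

x_1 ∧ x_2 = 1/2 ∧ 1/2 = 1/2
x_2 ∧ x_1 = 1/2 ∧ 1/2 = 1/2
(x_1 ∧ x_2) ≡ (x_2 ∧ x_1) = 1/2 ≡ 1/2 = 1/2
¬x_2 = ¬1/2 = 1/2
x_2 ≡ ¬x_2 = 1/2 ≡ 1/2 = 1/2
((x_1 ∧ x_2) ≡ (x_2 ∧ x_1)) ∧ (x_2 ≡ ¬x_2) = 1/2 ∧ 1/2 = 1/2
x_2 ⊃ x_2 = 1/2 ⊃ 1/2 = 1/2
x_2 ∧ (x_2 ⊃ x_2) = 1/2 ∧ 1/2 = 1/2
(x_2 ∧ (x_2 ⊃ x_2)) ≡ x_2 = 1/2 ≡ 1/2 = 1/2
(((x_1 ∧ x_2) ≡ (x_2 ∧ x_1)) ∧ (x_2 ≡ ¬x_2)) ∧ ((x_2 ∧ (x_2 ⊃ x_2)) ≡ x_2) = 1/2 ∧ 1/2 = 1/2

1/2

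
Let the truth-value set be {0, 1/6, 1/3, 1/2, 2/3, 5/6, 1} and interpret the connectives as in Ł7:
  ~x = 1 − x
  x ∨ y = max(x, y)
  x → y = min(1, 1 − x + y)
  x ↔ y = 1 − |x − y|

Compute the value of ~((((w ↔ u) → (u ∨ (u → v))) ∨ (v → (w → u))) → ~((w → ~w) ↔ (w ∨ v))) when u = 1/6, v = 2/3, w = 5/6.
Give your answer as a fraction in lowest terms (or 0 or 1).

w ↔ u = 5/6 ↔ 1/6 = 1/3
u → v = 1/6 → 2/3 = 1
u ∨ (u → v) = 1/6 ∨ 1 = 1
(w ↔ u) → (u ∨ (u → v)) = 1/3 → 1 = 1
w → u = 5/6 → 1/6 = 1/3
v → (w → u) = 2/3 → 1/3 = 2/3
((w ↔ u) → (u ∨ (u → v))) ∨ (v → (w → u)) = 1 ∨ 2/3 = 1
~w = ~5/6 = 1/6
w → ~w = 5/6 → 1/6 = 1/3
w ∨ v = 5/6 ∨ 2/3 = 5/6
(w → ~w) ↔ (w ∨ v) = 1/3 ↔ 5/6 = 1/2
~((w → ~w) ↔ (w ∨ v)) = ~1/2 = 1/2
(((w ↔ u) → (u ∨ (u → v))) ∨ (v → (w → u))) → ~((w → ~w) ↔ (w ∨ v)) = 1 → 1/2 = 1/2
~((((w ↔ u) → (u ∨ (u → v))) ∨ (v → (w → u))) → ~((w → ~w) ↔ (w ∨ v))) = ~1/2 = 1/2

1/2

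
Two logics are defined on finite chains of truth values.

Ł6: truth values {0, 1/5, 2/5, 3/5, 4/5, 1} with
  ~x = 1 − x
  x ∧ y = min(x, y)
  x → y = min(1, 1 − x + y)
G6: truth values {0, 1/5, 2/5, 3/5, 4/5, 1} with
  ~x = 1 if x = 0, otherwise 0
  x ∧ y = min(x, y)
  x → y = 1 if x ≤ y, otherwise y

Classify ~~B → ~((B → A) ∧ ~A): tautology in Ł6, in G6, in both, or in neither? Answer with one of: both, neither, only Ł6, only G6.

only G6

In Ł6: at A = 1/5, B = 2/5 the value is 4/5 — not a tautology.
In G6: every assignment gives 1 — tautology.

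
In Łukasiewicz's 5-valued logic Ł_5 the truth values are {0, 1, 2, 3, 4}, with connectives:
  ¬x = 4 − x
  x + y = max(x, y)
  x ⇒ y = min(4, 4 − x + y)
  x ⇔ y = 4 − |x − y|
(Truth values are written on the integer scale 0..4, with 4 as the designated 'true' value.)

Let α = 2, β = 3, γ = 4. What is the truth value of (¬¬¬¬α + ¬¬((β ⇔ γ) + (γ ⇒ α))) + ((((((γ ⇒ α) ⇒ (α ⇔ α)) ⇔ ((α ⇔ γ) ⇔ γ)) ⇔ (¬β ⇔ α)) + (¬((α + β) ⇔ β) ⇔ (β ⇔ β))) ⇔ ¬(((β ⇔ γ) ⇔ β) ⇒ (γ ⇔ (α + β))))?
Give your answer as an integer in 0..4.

3

¬α = ¬2 = 2
¬¬α = ¬2 = 2
¬¬¬α = ¬2 = 2
¬¬¬¬α = ¬2 = 2
β ⇔ γ = 3 ⇔ 4 = 3
γ ⇒ α = 4 ⇒ 2 = 2
(β ⇔ γ) + (γ ⇒ α) = 3 + 2 = 3
¬((β ⇔ γ) + (γ ⇒ α)) = ¬3 = 1
¬¬((β ⇔ γ) + (γ ⇒ α)) = ¬1 = 3
¬¬¬¬α + ¬¬((β ⇔ γ) + (γ ⇒ α)) = 2 + 3 = 3
γ ⇒ α = 4 ⇒ 2 = 2
α ⇔ α = 2 ⇔ 2 = 4
(γ ⇒ α) ⇒ (α ⇔ α) = 2 ⇒ 4 = 4
α ⇔ γ = 2 ⇔ 4 = 2
(α ⇔ γ) ⇔ γ = 2 ⇔ 4 = 2
((γ ⇒ α) ⇒ (α ⇔ α)) ⇔ ((α ⇔ γ) ⇔ γ) = 4 ⇔ 2 = 2
¬β = ¬3 = 1
¬β ⇔ α = 1 ⇔ 2 = 3
(((γ ⇒ α) ⇒ (α ⇔ α)) ⇔ ((α ⇔ γ) ⇔ γ)) ⇔ (¬β ⇔ α) = 2 ⇔ 3 = 3
α + β = 2 + 3 = 3
(α + β) ⇔ β = 3 ⇔ 3 = 4
¬((α + β) ⇔ β) = ¬4 = 0
β ⇔ β = 3 ⇔ 3 = 4
¬((α + β) ⇔ β) ⇔ (β ⇔ β) = 0 ⇔ 4 = 0
((((γ ⇒ α) ⇒ (α ⇔ α)) ⇔ ((α ⇔ γ) ⇔ γ)) ⇔ (¬β ⇔ α)) + (¬((α + β) ⇔ β) ⇔ (β ⇔ β)) = 3 + 0 = 3
β ⇔ γ = 3 ⇔ 4 = 3
(β ⇔ γ) ⇔ β = 3 ⇔ 3 = 4
α + β = 2 + 3 = 3
γ ⇔ (α + β) = 4 ⇔ 3 = 3
((β ⇔ γ) ⇔ β) ⇒ (γ ⇔ (α + β)) = 4 ⇒ 3 = 3
¬(((β ⇔ γ) ⇔ β) ⇒ (γ ⇔ (α + β))) = ¬3 = 1
(((((γ ⇒ α) ⇒ (α ⇔ α)) ⇔ ((α ⇔ γ) ⇔ γ)) ⇔ (¬β ⇔ α)) + (¬((α + β) ⇔ β) ⇔ (β ⇔ β))) ⇔ ¬(((β ⇔ γ) ⇔ β) ⇒ (γ ⇔ (α + β))) = 3 ⇔ 1 = 2
(¬¬¬¬α + ¬¬((β ⇔ γ) + (γ ⇒ α))) + ((((((γ ⇒ α) ⇒ (α ⇔ α)) ⇔ ((α ⇔ γ) ⇔ γ)) ⇔ (¬β ⇔ α)) + (¬((α + β) ⇔ β) ⇔ (β ⇔ β))) ⇔ ¬(((β ⇔ γ) ⇔ β) ⇒ (γ ⇔ (α + β)))) = 3 + 2 = 3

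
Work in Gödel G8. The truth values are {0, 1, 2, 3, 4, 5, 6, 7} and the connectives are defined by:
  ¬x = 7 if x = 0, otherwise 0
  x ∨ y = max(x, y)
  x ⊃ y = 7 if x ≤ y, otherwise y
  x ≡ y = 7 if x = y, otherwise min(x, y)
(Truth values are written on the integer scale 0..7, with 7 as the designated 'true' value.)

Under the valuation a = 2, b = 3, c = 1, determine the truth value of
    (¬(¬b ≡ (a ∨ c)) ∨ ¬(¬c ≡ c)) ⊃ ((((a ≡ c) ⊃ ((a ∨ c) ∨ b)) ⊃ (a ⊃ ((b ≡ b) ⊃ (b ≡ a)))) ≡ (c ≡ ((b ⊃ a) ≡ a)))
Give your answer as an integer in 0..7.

¬b = ¬3 = 0
a ∨ c = 2 ∨ 1 = 2
¬b ≡ (a ∨ c) = 0 ≡ 2 = 0
¬(¬b ≡ (a ∨ c)) = ¬0 = 7
¬c = ¬1 = 0
¬c ≡ c = 0 ≡ 1 = 0
¬(¬c ≡ c) = ¬0 = 7
¬(¬b ≡ (a ∨ c)) ∨ ¬(¬c ≡ c) = 7 ∨ 7 = 7
a ≡ c = 2 ≡ 1 = 1
a ∨ c = 2 ∨ 1 = 2
(a ∨ c) ∨ b = 2 ∨ 3 = 3
(a ≡ c) ⊃ ((a ∨ c) ∨ b) = 1 ⊃ 3 = 7
b ≡ b = 3 ≡ 3 = 7
b ≡ a = 3 ≡ 2 = 2
(b ≡ b) ⊃ (b ≡ a) = 7 ⊃ 2 = 2
a ⊃ ((b ≡ b) ⊃ (b ≡ a)) = 2 ⊃ 2 = 7
((a ≡ c) ⊃ ((a ∨ c) ∨ b)) ⊃ (a ⊃ ((b ≡ b) ⊃ (b ≡ a))) = 7 ⊃ 7 = 7
b ⊃ a = 3 ⊃ 2 = 2
(b ⊃ a) ≡ a = 2 ≡ 2 = 7
c ≡ ((b ⊃ a) ≡ a) = 1 ≡ 7 = 1
(((a ≡ c) ⊃ ((a ∨ c) ∨ b)) ⊃ (a ⊃ ((b ≡ b) ⊃ (b ≡ a)))) ≡ (c ≡ ((b ⊃ a) ≡ a)) = 7 ≡ 1 = 1
(¬(¬b ≡ (a ∨ c)) ∨ ¬(¬c ≡ c)) ⊃ ((((a ≡ c) ⊃ ((a ∨ c) ∨ b)) ⊃ (a ⊃ ((b ≡ b) ⊃ (b ≡ a)))) ≡ (c ≡ ((b ⊃ a) ≡ a))) = 7 ⊃ 1 = 1

1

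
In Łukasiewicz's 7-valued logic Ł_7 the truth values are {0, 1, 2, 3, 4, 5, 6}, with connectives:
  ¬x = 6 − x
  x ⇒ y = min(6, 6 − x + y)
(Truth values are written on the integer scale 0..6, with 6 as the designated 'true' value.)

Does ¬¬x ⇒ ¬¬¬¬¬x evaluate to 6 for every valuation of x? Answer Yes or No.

No

Counterexample: take x = 4.
¬x = ¬4 = 2
¬¬x = ¬2 = 4
¬x = ¬4 = 2
¬¬x = ¬2 = 4
¬¬¬x = ¬4 = 2
¬¬¬¬x = ¬2 = 4
¬¬¬¬¬x = ¬4 = 2
¬¬x ⇒ ¬¬¬¬¬x = 4 ⇒ 2 = 4
This gives 4 ≠ 6.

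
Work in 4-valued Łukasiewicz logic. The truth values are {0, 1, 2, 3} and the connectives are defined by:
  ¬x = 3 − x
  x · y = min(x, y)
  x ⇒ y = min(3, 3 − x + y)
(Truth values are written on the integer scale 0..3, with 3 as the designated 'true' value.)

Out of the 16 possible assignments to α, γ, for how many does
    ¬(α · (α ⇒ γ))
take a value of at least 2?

α = 0, γ = 0 ↦ 3  ≥
α = 0, γ = 1 ↦ 3  ≥
α = 0, γ = 2 ↦ 3  ≥
α = 0, γ = 3 ↦ 3  ≥
α = 1, γ = 0 ↦ 2  ≥
α = 1, γ = 1 ↦ 2  ≥
α = 1, γ = 2 ↦ 2  ≥
α = 1, γ = 3 ↦ 2  ≥
α = 2, γ = 0 ↦ 2  ≥
α = 2, γ = 1 ↦ 1  <
α = 2, γ = 2 ↦ 1  <
α = 2, γ = 3 ↦ 1  <
α = 3, γ = 0 ↦ 3  ≥
α = 3, γ = 1 ↦ 2  ≥
α = 3, γ = 2 ↦ 1  <
α = 3, γ = 3 ↦ 0  <
So 11 of the 16 assignments meet the threshold.

11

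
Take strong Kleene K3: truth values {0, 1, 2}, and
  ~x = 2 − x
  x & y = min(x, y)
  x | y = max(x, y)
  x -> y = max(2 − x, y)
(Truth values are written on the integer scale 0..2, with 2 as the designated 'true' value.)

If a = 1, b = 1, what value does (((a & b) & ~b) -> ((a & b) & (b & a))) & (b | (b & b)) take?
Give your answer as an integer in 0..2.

1

a & b = 1 & 1 = 1
~b = ~1 = 1
(a & b) & ~b = 1 & 1 = 1
a & b = 1 & 1 = 1
b & a = 1 & 1 = 1
(a & b) & (b & a) = 1 & 1 = 1
((a & b) & ~b) -> ((a & b) & (b & a)) = 1 -> 1 = 1
b & b = 1 & 1 = 1
b | (b & b) = 1 | 1 = 1
(((a & b) & ~b) -> ((a & b) & (b & a))) & (b | (b & b)) = 1 & 1 = 1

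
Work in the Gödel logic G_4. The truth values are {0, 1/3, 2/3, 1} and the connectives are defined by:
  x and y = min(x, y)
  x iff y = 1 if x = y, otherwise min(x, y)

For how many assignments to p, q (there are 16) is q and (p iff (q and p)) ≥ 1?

p = 0, q = 0 ↦ 0  <
p = 0, q = 1/3 ↦ 1/3  <
p = 0, q = 2/3 ↦ 2/3  <
p = 0, q = 1 ↦ 1  ≥
p = 1/3, q = 0 ↦ 0  <
p = 1/3, q = 1/3 ↦ 1/3  <
p = 1/3, q = 2/3 ↦ 2/3  <
p = 1/3, q = 1 ↦ 1  ≥
p = 2/3, q = 0 ↦ 0  <
p = 2/3, q = 1/3 ↦ 1/3  <
p = 2/3, q = 2/3 ↦ 2/3  <
p = 2/3, q = 1 ↦ 1  ≥
p = 1, q = 0 ↦ 0  <
p = 1, q = 1/3 ↦ 1/3  <
p = 1, q = 2/3 ↦ 2/3  <
p = 1, q = 1 ↦ 1  ≥
So 4 of the 16 assignments meet the threshold.

4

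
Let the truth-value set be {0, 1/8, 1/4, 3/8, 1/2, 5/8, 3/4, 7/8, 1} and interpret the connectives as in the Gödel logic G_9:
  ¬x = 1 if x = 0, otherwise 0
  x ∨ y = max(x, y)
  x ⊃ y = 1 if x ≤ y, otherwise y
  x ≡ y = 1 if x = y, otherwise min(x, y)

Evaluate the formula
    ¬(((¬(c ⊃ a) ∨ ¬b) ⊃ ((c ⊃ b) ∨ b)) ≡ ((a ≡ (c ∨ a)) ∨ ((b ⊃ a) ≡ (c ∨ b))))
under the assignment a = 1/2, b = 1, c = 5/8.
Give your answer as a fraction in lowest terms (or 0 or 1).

c ⊃ a = 5/8 ⊃ 1/2 = 1/2
¬(c ⊃ a) = ¬1/2 = 0
¬b = ¬1 = 0
¬(c ⊃ a) ∨ ¬b = 0 ∨ 0 = 0
c ⊃ b = 5/8 ⊃ 1 = 1
(c ⊃ b) ∨ b = 1 ∨ 1 = 1
(¬(c ⊃ a) ∨ ¬b) ⊃ ((c ⊃ b) ∨ b) = 0 ⊃ 1 = 1
c ∨ a = 5/8 ∨ 1/2 = 5/8
a ≡ (c ∨ a) = 1/2 ≡ 5/8 = 1/2
b ⊃ a = 1 ⊃ 1/2 = 1/2
c ∨ b = 5/8 ∨ 1 = 1
(b ⊃ a) ≡ (c ∨ b) = 1/2 ≡ 1 = 1/2
(a ≡ (c ∨ a)) ∨ ((b ⊃ a) ≡ (c ∨ b)) = 1/2 ∨ 1/2 = 1/2
((¬(c ⊃ a) ∨ ¬b) ⊃ ((c ⊃ b) ∨ b)) ≡ ((a ≡ (c ∨ a)) ∨ ((b ⊃ a) ≡ (c ∨ b))) = 1 ≡ 1/2 = 1/2
¬(((¬(c ⊃ a) ∨ ¬b) ⊃ ((c ⊃ b) ∨ b)) ≡ ((a ≡ (c ∨ a)) ∨ ((b ⊃ a) ≡ (c ∨ b)))) = ¬1/2 = 0

0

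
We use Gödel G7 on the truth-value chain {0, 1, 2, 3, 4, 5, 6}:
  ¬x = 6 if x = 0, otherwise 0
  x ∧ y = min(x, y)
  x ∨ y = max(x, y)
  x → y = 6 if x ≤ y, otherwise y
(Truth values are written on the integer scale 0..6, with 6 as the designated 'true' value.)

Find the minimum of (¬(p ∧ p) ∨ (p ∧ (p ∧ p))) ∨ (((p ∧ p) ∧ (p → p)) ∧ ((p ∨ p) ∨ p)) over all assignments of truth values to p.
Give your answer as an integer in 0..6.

Take p = 1:
p ∧ p = 1 ∧ 1 = 1
¬(p ∧ p) = ¬1 = 0
p ∧ p = 1 ∧ 1 = 1
p ∧ (p ∧ p) = 1 ∧ 1 = 1
¬(p ∧ p) ∨ (p ∧ (p ∧ p)) = 0 ∨ 1 = 1
p ∧ p = 1 ∧ 1 = 1
p → p = 1 → 1 = 6
(p ∧ p) ∧ (p → p) = 1 ∧ 6 = 1
p ∨ p = 1 ∨ 1 = 1
(p ∨ p) ∨ p = 1 ∨ 1 = 1
((p ∧ p) ∧ (p → p)) ∧ ((p ∨ p) ∨ p) = 1 ∧ 1 = 1
(¬(p ∧ p) ∨ (p ∧ (p ∧ p))) ∨ (((p ∧ p) ∧ (p → p)) ∧ ((p ∨ p) ∨ p)) = 1 ∨ 1 = 1
No assignment yields a value below 1, so this is the minimum.

1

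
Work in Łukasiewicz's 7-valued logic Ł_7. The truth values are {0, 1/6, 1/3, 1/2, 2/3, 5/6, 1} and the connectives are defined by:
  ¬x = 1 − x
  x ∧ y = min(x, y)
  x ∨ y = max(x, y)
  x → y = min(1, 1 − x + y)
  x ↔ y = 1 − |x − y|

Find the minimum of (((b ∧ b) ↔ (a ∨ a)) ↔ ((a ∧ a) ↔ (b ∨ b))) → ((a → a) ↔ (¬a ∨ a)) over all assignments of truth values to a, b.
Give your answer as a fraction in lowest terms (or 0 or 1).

1/2

Take a = 1/2, b = 0:
b ∧ b = 0 ∧ 0 = 0
a ∨ a = 1/2 ∨ 1/2 = 1/2
(b ∧ b) ↔ (a ∨ a) = 0 ↔ 1/2 = 1/2
a ∧ a = 1/2 ∧ 1/2 = 1/2
b ∨ b = 0 ∨ 0 = 0
(a ∧ a) ↔ (b ∨ b) = 1/2 ↔ 0 = 1/2
((b ∧ b) ↔ (a ∨ a)) ↔ ((a ∧ a) ↔ (b ∨ b)) = 1/2 ↔ 1/2 = 1
a → a = 1/2 → 1/2 = 1
¬a = ¬1/2 = 1/2
¬a ∨ a = 1/2 ∨ 1/2 = 1/2
(a → a) ↔ (¬a ∨ a) = 1 ↔ 1/2 = 1/2
(((b ∧ b) ↔ (a ∨ a)) ↔ ((a ∧ a) ↔ (b ∨ b))) → ((a → a) ↔ (¬a ∨ a)) = 1 → 1/2 = 1/2
No assignment yields a value below 1/2, so this is the minimum.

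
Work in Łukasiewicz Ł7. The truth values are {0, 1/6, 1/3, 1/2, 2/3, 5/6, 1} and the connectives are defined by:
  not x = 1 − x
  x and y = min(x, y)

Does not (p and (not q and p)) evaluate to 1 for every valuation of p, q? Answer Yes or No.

Counterexample: take p = 1/6, q = 0.
not q = not 0 = 1
not q and p = 1 and 1/6 = 1/6
p and (not q and p) = 1/6 and 1/6 = 1/6
not (p and (not q and p)) = not 1/6 = 5/6
This gives 5/6 ≠ 1.

No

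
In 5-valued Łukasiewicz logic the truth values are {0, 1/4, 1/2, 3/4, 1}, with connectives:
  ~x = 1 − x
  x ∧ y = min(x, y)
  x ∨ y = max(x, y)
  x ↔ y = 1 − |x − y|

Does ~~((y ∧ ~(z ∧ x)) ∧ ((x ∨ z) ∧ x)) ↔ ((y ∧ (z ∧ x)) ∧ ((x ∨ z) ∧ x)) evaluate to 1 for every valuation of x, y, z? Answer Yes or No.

No

Counterexample: take x = 1/4, y = 1/4, z = 0.
z ∧ x = 0 ∧ 1/4 = 0
~(z ∧ x) = ~0 = 1
y ∧ ~(z ∧ x) = 1/4 ∧ 1 = 1/4
x ∨ z = 1/4 ∨ 0 = 1/4
(x ∨ z) ∧ x = 1/4 ∧ 1/4 = 1/4
(y ∧ ~(z ∧ x)) ∧ ((x ∨ z) ∧ x) = 1/4 ∧ 1/4 = 1/4
~((y ∧ ~(z ∧ x)) ∧ ((x ∨ z) ∧ x)) = ~1/4 = 3/4
~~((y ∧ ~(z ∧ x)) ∧ ((x ∨ z) ∧ x)) = ~3/4 = 1/4
z ∧ x = 0 ∧ 1/4 = 0
y ∧ (z ∧ x) = 1/4 ∧ 0 = 0
x ∨ z = 1/4 ∨ 0 = 1/4
(x ∨ z) ∧ x = 1/4 ∧ 1/4 = 1/4
(y ∧ (z ∧ x)) ∧ ((x ∨ z) ∧ x) = 0 ∧ 1/4 = 0
~~((y ∧ ~(z ∧ x)) ∧ ((x ∨ z) ∧ x)) ↔ ((y ∧ (z ∧ x)) ∧ ((x ∨ z) ∧ x)) = 1/4 ↔ 0 = 3/4
This gives 3/4 ≠ 1.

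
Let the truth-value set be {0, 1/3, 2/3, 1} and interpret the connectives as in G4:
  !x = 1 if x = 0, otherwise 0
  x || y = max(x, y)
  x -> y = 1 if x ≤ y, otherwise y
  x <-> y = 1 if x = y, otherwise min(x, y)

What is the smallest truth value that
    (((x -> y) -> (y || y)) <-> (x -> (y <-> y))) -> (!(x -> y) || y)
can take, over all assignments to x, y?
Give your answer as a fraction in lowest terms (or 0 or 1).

1/3

Take x = 2/3, y = 1/3:
x -> y = 2/3 -> 1/3 = 1/3
y || y = 1/3 || 1/3 = 1/3
(x -> y) -> (y || y) = 1/3 -> 1/3 = 1
y <-> y = 1/3 <-> 1/3 = 1
x -> (y <-> y) = 2/3 -> 1 = 1
((x -> y) -> (y || y)) <-> (x -> (y <-> y)) = 1 <-> 1 = 1
x -> y = 2/3 -> 1/3 = 1/3
!(x -> y) = !1/3 = 0
!(x -> y) || y = 0 || 1/3 = 1/3
(((x -> y) -> (y || y)) <-> (x -> (y <-> y))) -> (!(x -> y) || y) = 1 -> 1/3 = 1/3
No assignment yields a value below 1/3, so this is the minimum.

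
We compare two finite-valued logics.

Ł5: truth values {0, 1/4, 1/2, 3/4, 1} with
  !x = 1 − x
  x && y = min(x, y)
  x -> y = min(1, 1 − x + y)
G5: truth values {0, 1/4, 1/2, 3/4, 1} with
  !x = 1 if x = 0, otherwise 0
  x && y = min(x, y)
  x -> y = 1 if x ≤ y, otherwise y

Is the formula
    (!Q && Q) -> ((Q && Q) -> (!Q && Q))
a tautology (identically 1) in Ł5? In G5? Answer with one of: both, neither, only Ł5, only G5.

both

In Ł5: every assignment gives 1 — tautology.
In G5: every assignment gives 1 — tautology.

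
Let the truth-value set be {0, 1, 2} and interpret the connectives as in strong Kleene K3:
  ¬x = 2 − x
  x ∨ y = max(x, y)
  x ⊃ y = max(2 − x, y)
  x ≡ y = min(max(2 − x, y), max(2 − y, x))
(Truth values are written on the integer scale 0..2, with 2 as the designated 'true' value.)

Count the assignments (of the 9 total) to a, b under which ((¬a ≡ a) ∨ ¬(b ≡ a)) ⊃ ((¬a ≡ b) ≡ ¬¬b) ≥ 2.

3

a = 0, b = 0 ↦ 2  ≥
a = 0, b = 1 ↦ 1  <
a = 0, b = 2 ↦ 2  ≥
a = 1, b = 0 ↦ 1  <
a = 1, b = 1 ↦ 1  <
a = 1, b = 2 ↦ 1  <
a = 2, b = 0 ↦ 0  <
a = 2, b = 1 ↦ 1  <
a = 2, b = 2 ↦ 2  ≥
So 3 of the 9 assignments meet the threshold.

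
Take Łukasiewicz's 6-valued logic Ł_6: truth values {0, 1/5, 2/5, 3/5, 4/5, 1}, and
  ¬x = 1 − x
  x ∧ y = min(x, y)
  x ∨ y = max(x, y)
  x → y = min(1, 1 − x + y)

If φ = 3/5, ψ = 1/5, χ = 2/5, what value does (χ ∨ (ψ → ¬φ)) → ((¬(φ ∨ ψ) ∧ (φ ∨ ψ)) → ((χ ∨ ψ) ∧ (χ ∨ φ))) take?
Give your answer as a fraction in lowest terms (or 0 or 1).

1

¬φ = ¬3/5 = 2/5
ψ → ¬φ = 1/5 → 2/5 = 1
χ ∨ (ψ → ¬φ) = 2/5 ∨ 1 = 1
φ ∨ ψ = 3/5 ∨ 1/5 = 3/5
¬(φ ∨ ψ) = ¬3/5 = 2/5
φ ∨ ψ = 3/5 ∨ 1/5 = 3/5
¬(φ ∨ ψ) ∧ (φ ∨ ψ) = 2/5 ∧ 3/5 = 2/5
χ ∨ ψ = 2/5 ∨ 1/5 = 2/5
χ ∨ φ = 2/5 ∨ 3/5 = 3/5
(χ ∨ ψ) ∧ (χ ∨ φ) = 2/5 ∧ 3/5 = 2/5
(¬(φ ∨ ψ) ∧ (φ ∨ ψ)) → ((χ ∨ ψ) ∧ (χ ∨ φ)) = 2/5 → 2/5 = 1
(χ ∨ (ψ → ¬φ)) → ((¬(φ ∨ ψ) ∧ (φ ∨ ψ)) → ((χ ∨ ψ) ∧ (χ ∨ φ))) = 1 → 1 = 1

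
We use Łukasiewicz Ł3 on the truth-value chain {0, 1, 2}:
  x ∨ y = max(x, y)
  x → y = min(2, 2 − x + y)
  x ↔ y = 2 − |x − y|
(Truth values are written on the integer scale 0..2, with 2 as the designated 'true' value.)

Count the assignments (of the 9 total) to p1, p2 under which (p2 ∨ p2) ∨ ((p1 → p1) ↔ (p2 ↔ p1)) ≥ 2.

5

p1 = 0, p2 = 0 ↦ 2  ≥
p1 = 0, p2 = 1 ↦ 1  <
p1 = 0, p2 = 2 ↦ 2  ≥
p1 = 1, p2 = 0 ↦ 1  <
p1 = 1, p2 = 1 ↦ 2  ≥
p1 = 1, p2 = 2 ↦ 2  ≥
p1 = 2, p2 = 0 ↦ 0  <
p1 = 2, p2 = 1 ↦ 1  <
p1 = 2, p2 = 2 ↦ 2  ≥
So 5 of the 9 assignments meet the threshold.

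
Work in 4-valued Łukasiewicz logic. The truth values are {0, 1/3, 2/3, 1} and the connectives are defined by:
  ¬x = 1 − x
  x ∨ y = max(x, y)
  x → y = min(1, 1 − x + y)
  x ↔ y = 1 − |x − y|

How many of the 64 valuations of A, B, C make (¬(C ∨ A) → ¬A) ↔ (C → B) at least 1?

value 1: 40 assignments (counts)
value 2/3: 12 assignments
value 1/3: 8 assignments
value 0: 4 assignments
So 40 of the 64 assignments meet the threshold.

40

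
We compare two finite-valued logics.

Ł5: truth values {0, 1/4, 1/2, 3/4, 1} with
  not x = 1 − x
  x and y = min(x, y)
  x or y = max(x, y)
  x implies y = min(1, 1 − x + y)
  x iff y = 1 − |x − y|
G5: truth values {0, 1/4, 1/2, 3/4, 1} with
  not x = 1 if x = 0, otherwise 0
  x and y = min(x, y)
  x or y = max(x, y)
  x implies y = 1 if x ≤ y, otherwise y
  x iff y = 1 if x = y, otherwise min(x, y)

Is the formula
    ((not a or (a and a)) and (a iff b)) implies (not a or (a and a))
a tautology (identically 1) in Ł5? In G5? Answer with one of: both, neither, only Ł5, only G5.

In Ł5: every assignment gives 1 — tautology.
In G5: every assignment gives 1 — tautology.

both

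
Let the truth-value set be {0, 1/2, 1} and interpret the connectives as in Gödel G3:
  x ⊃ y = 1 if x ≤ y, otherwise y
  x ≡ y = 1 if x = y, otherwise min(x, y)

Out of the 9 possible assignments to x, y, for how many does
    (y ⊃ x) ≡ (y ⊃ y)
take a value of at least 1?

6

x = 0, y = 0 ↦ 1  ≥
x = 0, y = 1/2 ↦ 0  <
x = 0, y = 1 ↦ 0  <
x = 1/2, y = 0 ↦ 1  ≥
x = 1/2, y = 1/2 ↦ 1  ≥
x = 1/2, y = 1 ↦ 1/2  <
x = 1, y = 0 ↦ 1  ≥
x = 1, y = 1/2 ↦ 1  ≥
x = 1, y = 1 ↦ 1  ≥
So 6 of the 9 assignments meet the threshold.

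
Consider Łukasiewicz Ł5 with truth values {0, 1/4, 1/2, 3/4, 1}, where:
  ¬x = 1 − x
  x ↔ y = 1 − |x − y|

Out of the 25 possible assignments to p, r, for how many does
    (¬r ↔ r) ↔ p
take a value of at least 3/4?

12

value 1: 5 assignments (counts)
value 3/4: 7 assignments (counts)
value 1/2: 7 assignments
value 1/4: 3 assignments
value 0: 3 assignments
So 12 of the 25 assignments meet the threshold.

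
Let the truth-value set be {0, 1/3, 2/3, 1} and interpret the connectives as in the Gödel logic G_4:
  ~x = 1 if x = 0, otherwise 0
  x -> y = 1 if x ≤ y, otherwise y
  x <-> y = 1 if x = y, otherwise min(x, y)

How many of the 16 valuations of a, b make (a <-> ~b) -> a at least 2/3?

a = 0, b = 0 ↦ 1  ≥
a = 0, b = 1/3 ↦ 0  <
a = 0, b = 2/3 ↦ 0  <
a = 0, b = 1 ↦ 0  <
a = 1/3, b = 0 ↦ 1  ≥
a = 1/3, b = 1/3 ↦ 1  ≥
a = 1/3, b = 2/3 ↦ 1  ≥
a = 1/3, b = 1 ↦ 1  ≥
a = 2/3, b = 0 ↦ 1  ≥
a = 2/3, b = 1/3 ↦ 1  ≥
a = 2/3, b = 2/3 ↦ 1  ≥
a = 2/3, b = 1 ↦ 1  ≥
a = 1, b = 0 ↦ 1  ≥
a = 1, b = 1/3 ↦ 1  ≥
a = 1, b = 2/3 ↦ 1  ≥
a = 1, b = 1 ↦ 1  ≥
So 13 of the 16 assignments meet the threshold.

13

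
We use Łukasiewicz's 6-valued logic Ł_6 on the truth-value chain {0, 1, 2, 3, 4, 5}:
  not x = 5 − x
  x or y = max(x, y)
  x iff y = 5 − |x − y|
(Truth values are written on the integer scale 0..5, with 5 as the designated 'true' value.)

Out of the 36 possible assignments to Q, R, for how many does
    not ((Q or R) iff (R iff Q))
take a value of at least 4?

6

value 5: 3 assignments (counts)
value 4: 3 assignments (counts)
value 3: 7 assignments
value 2: 7 assignments
value 1: 11 assignments
value 0: 5 assignments
So 6 of the 36 assignments meet the threshold.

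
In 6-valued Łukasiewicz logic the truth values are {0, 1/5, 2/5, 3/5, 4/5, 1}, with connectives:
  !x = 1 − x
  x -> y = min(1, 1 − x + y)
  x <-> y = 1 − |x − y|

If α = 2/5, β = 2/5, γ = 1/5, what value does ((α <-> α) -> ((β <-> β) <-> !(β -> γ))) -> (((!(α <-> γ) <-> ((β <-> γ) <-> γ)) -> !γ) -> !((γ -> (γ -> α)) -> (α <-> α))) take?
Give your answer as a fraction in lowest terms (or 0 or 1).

α <-> α = 2/5 <-> 2/5 = 1
β <-> β = 2/5 <-> 2/5 = 1
β -> γ = 2/5 -> 1/5 = 4/5
!(β -> γ) = !4/5 = 1/5
(β <-> β) <-> !(β -> γ) = 1 <-> 1/5 = 1/5
(α <-> α) -> ((β <-> β) <-> !(β -> γ)) = 1 -> 1/5 = 1/5
α <-> γ = 2/5 <-> 1/5 = 4/5
!(α <-> γ) = !4/5 = 1/5
β <-> γ = 2/5 <-> 1/5 = 4/5
(β <-> γ) <-> γ = 4/5 <-> 1/5 = 2/5
!(α <-> γ) <-> ((β <-> γ) <-> γ) = 1/5 <-> 2/5 = 4/5
!γ = !1/5 = 4/5
(!(α <-> γ) <-> ((β <-> γ) <-> γ)) -> !γ = 4/5 -> 4/5 = 1
γ -> α = 1/5 -> 2/5 = 1
γ -> (γ -> α) = 1/5 -> 1 = 1
α <-> α = 2/5 <-> 2/5 = 1
(γ -> (γ -> α)) -> (α <-> α) = 1 -> 1 = 1
!((γ -> (γ -> α)) -> (α <-> α)) = !1 = 0
((!(α <-> γ) <-> ((β <-> γ) <-> γ)) -> !γ) -> !((γ -> (γ -> α)) -> (α <-> α)) = 1 -> 0 = 0
((α <-> α) -> ((β <-> β) <-> !(β -> γ))) -> (((!(α <-> γ) <-> ((β <-> γ) <-> γ)) -> !γ) -> !((γ -> (γ -> α)) -> (α <-> α))) = 1/5 -> 0 = 4/5

4/5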